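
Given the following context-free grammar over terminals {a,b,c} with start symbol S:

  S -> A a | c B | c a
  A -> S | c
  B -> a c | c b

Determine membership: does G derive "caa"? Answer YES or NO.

CNF form of G:
  S -> A T0 | T1 B | T1 T0
  A -> A T0 | T1 B | T1 T0 | c
  B -> T0 T1 | T1 T2
  T0 -> a
  T1 -> c
  T2 -> b

CYK table (by increasing span):
  cell(0,0) c: {A,T1}  orig:{A}
  cell(1,1) a: {T0}  orig:{}
  cell(2,2) a: {T0}  orig:{}
  cell(0,1) ca: {A,S}
  cell(1,2) aa: ∅
  cell(0,2) caa: {A,S}

S ∈ T[0,2] ⇒ YES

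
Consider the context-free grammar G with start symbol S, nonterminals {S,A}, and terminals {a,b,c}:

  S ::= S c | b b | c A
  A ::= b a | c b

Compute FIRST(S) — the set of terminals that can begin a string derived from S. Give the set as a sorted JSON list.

FIRST sets, iterate to fixpoint:
pass 1:
  A via A→b a: +{b}
  A via A→c b: +{c}
  S via S→b b: +{b}
  S via S→c A: +{c}
  FIRST[S]={b,c}  FIRST[A]={b,c}
pass 2: done
  FIRST[S]={b,c}  FIRST[A]={b,c}

FIRST(S) = ["b", "c"]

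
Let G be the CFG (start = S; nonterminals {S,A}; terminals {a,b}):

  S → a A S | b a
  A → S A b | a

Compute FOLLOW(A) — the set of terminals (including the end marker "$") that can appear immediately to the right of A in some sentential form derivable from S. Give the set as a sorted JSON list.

Compute FIRST by fixpoint:
[1]
  A via A→a: +{a}
  S via S→a A S: +{a}
  S via S→b a: +{b}
  FIRST[S]={a,b}  FIRST[A]={a}
[2]
  A via A→S A b: +{b}
  FIRST[S]={a,b}  FIRST[A]={a,b}
[3] (stable)
  FIRST[S]={a,b}  FIRST[A]={a,b}

Compute FOLLOW by fixpoint:
seed FOLLOW(S) with $
round 1:
  A→S A b: FOLLOW(S) ⊇ FIRST(A) = {a,b}; new: +{a,b}
  A→S A b: FOLLOW(A) ⊇ FIRST(b) = {b}; new: +{b}
  S→a A S: FOLLOW(A) ⊇ FIRST(S) = {a,b}; new: +{a}
  FOLLOW[S]={$,a,b}  FOLLOW[A]={a,b}
round 2: (stable)
  FOLLOW[S]={$,a,b}  FOLLOW[A]={a,b}

FOLLOW(A) = ["a", "b"]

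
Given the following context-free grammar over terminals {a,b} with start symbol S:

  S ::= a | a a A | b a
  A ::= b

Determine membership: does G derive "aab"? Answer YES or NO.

Convert to CNF:
  S -> T0 X2 | T1 T0 | a
  A -> b
  T0 -> a
  T1 -> b
  X2 -> T0 A

Fill CYK table bottom-up:
  [0..0]={S,T0}  "a"  orig:{S}
  [1..1]={S,T0}  "a"  orig:{S}
  [2..2]={A,T1}  "b"  orig:{A}
  [0..1]=∅  "aa"
  [1..2]={X2}  "ab"  orig:{}
  [0..2]={S}  "aab"

S ∈ T[0,2] ⇒ YES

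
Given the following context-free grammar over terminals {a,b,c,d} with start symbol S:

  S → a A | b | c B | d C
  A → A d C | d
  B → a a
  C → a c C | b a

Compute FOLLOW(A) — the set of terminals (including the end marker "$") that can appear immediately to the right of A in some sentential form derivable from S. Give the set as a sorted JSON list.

FIRST iteration:
pass 1:
  A via A→d: +{d}
  B via B→a a: +{a}
  C via C→a c C: +{a}
  C via C→b a: +{b}
  S via S→a A: +{a}
  S via S→b: +{b}
  S via S→c B: +{c}
  S via S→d C: +{d}
  FIRST[S]={a,b,c,d}  FIRST[A]={d}  FIRST[B]={a}  FIRST[C]={a,b}
pass 2: done
  FIRST[S]={a,b,c,d}  FIRST[A]={d}  FIRST[B]={a}  FIRST[C]={a,b}

FOLLOW sets:
FOLLOW(S) := {$}
pass 1:
  A→A d C: FOLLOW(A) ⊇ FIRST(d) = {d}; new: +{d}
  A→A d C: FOLLOW(C) ⊇ FOLLOW(A) ⊇ {d}; new: +{d}
  S→a A: FOLLOW(A) ⊇ FOLLOW(S) ⊇ {$}; new: +{$}
  S→c B: FOLLOW(B) ⊇ FOLLOW(S) ⊇ {$}; new: +{$}
  S→d C: FOLLOW(C) ⊇ FOLLOW(S) ⊇ {$}; new: +{$}
  FOLLOW(S)={$}  FOLLOW(A)={$,d}  FOLLOW(B)={$}  FOLLOW(C)={$,d}
pass 2: (no change)
  FOLLOW(S)={$}  FOLLOW(A)={$,d}  FOLLOW(B)={$}  FOLLOW(C)={$,d}

FOLLOW(A) = ["$", "d"]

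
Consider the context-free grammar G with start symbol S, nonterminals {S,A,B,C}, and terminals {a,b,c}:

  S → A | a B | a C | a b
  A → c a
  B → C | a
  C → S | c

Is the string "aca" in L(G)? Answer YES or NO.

CNF form of G:
  S -> T0 T1 | T1 B | T1 C | T1 T2
  A -> T0 T1
  B -> T0 T1 | T1 B | T1 C | T1 T2 | a | c
  C -> T0 T1 | T1 B | T1 C | T1 T2 | c
  T0 -> c
  T1 -> a
  T2 -> b

CYK table (by increasing span):
  [0..0]={B,T1}  "a"  orig:{B}
  [1..1]={B,C,T0}  "c"  orig:{B,C}
  [2..2]={B,T1}  "a"  orig:{B}
  [0..1]={B,C,S}  "ac"
  [1..2]={A,B,C,S}  "ca"
  [0..2]={B,C,S}  "aca"

S ∈ T[0,2] ⇒ YES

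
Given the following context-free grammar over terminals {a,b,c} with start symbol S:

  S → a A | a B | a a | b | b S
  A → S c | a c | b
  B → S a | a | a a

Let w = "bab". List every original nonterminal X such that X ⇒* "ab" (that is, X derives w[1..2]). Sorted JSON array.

Convert to CNF:
  S -> T1 A | T1 B | T1 T1 | T2 S | b
  A -> S T0 | T1 T0 | b
  B -> S T1 | T1 T1 | a
  T0 -> c
  T1 -> a
  T2 -> b

CYK table (by increasing span) — only the sub-triangle for w[1..2]:
  T[1,1] 'a' = {B,T1}  orig:{B}
  T[2,2] 'b' = {A,S,T2}  orig:{A,S}
  T[1,2] 'ab' = {S}

Original NTs in T[1,2] deriving "ab": ["S"]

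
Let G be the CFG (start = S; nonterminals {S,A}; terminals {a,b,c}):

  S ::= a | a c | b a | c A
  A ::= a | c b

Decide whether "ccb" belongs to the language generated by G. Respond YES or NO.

Convert to CNF:
  S -> T0 A | T1 T2 | T2 T0 | a
  A -> T0 T1 | a
  T0 -> c
  T1 -> b
  T2 -> a

CYK fill:
  cell(0,0) c: {T0}  orig:{}
  cell(1,1) c: {T0}  orig:{}
  cell(2,2) b: {T1}  orig:{}
  cell(0,1) cc: ∅
  cell(1,2) cb: {A}
  cell(0,2) ccb: {S}

S ∈ T[0,2] ⇒ YES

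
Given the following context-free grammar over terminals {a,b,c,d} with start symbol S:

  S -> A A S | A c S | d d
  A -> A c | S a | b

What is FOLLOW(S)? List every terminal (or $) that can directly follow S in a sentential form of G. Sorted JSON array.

Compute FIRST by fixpoint:
iter 1:
  A via A→b: +{b}
  S via S→A A S: +{b}
  S via S→d d: +{d}
  FIRST[S]={b,d}  FIRST[A]={b}
iter 2:
  A via A→S a: +{d}
  FIRST[S]={b,d}  FIRST[A]={b,d}
iter 3: (no change)
  FIRST[S]={b,d}  FIRST[A]={b,d}

FOLLOW sets:
seed FOLLOW(S) with $
[1]
  A→A c: FOLLOW(A) ⊇ FIRST(c) = {c}; new: +{c}
  A→S a: FOLLOW(S) ⊇ FIRST(a) = {a}; new: +{a}
  S→A A S: FOLLOW(A) ⊇ FIRST(A) = {b,d}; new: +{b,d}
  FOLLOW[S]={$,a}  FOLLOW[A]={b,c,d}
[2] done
  FOLLOW[S]={$,a}  FOLLOW[A]={b,c,d}

FOLLOW(S) = ["$", "a"]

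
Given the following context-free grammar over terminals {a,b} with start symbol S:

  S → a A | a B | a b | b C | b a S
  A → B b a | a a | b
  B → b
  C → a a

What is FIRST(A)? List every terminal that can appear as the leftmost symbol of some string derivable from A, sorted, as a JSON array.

Compute FIRST by fixpoint:
round 1:
  A via A→a a: +{a}
  A via A→b: +{b}
  B via B→b: +{b}
  C via C→a a: +{a}
  S via S→a A: +{a}
  S via S→b C: +{b}
  S: {a,b}  A: {a,b}  B: {b}  C: {a}
round 2: done
  S: {a,b}  A: {a,b}  B: {b}  C: {a}

FIRST(A) = ["a", "b"]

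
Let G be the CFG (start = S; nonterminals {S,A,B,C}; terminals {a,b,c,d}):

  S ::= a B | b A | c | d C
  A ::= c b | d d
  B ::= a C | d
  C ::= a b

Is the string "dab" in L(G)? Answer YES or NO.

CNF form of G:
  S -> T1 A | T2 C | T3 B | c
  A -> T0 T1 | T2 T2
  B -> T3 C | d
  C -> T3 T1
  T0 -> c
  T1 -> b
  T2 -> d
  T3 -> a

Fill CYK table bottom-up:
  [0..0]={B,T2}  "d"  orig:{B}
  [1..1]={T3}  "a"  orig:{}
  [2..2]={T1}  "b"  orig:{}
  [0..1]=∅  "da"
  [1..2]={C}  "ab"
  [0..2]={S}  "dab"

S ∈ T[0,2] ⇒ YES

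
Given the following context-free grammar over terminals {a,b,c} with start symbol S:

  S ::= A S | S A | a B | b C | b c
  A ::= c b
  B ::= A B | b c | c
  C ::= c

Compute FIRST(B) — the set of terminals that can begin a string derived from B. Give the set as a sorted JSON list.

FIRST iteration:
iter 1:
  A via A→c b: +{c}
  B via B→A B: +{c}
  B via B→b c: +{b}
  C via C→c: +{c}
  S via S→A S: +{c}
  S via S→a B: +{a}
  S via S→b C: +{b}
  FIRST[S]={a,b,c}  FIRST[A]={c}  FIRST[B]={b,c}  FIRST[C]={c}
iter 2: done
  FIRST[S]={a,b,c}  FIRST[A]={c}  FIRST[B]={b,c}  FIRST[C]={c}

FIRST(B) = ["b", "c"]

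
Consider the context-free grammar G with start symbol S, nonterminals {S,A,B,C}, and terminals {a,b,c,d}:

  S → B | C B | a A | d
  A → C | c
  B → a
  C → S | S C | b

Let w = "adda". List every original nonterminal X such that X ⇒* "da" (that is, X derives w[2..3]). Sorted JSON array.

Convert to CNF:
  S -> C B | T0 A | a | d
  A -> C B | S C | T0 A | a | b | c | d
  B -> a
  C -> C B | S C | T0 A | a | b | d
  T0 -> a

Fill CYK table bottom-up, restricted to cells inside w[2..3]:
  [2..2]={A,C,S}  "d"
  [3..3]={A,B,C,S,T0}  "a"  orig:{A,B,C,S}
  [2..3]={A,C,S}  "da"

Original NTs in T[2,3] deriving "da": ["A", "C", "S"]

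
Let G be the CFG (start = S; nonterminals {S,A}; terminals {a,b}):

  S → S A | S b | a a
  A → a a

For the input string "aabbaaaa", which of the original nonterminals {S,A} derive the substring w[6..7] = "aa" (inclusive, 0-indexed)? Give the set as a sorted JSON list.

Convert to CNF:
  S -> S A | S T1 | T0 T0
  A -> T0 T0
  T0 -> a
  T1 -> b

CYK fill (cells [i..j] with 6 ≤ i ≤ j ≤ 7 only):
  cell(6,6) a: {T0}  orig:{}
  cell(7,7) a: {T0}  orig:{}
  cell(6,7) aa: {A,S}

Original NTs in T[6,7] deriving "aa": ["A", "S"]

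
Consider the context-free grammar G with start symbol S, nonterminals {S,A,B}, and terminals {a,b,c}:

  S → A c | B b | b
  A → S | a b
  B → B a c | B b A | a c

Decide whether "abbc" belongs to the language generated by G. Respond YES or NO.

CNF form of G:
  S -> A T0 | B T1 | b
  A -> A T0 | B T1 | T2 T1 | b
  B -> B X3 | B X4 | T2 T0
  T0 -> c
  T1 -> b
  T2 -> a
  X3 -> T2 T0
  X4 -> T1 A

CYK table (by increasing span):
  T[0,0] 'a' = {T2}  orig:{}
  T[1,1] 'b' = {A,S,T1}  orig:{A,S}
  T[2,2] 'b' = {A,S,T1}  orig:{A,S}
  T[3,3] 'c' = {T0}  orig:{}
  T[0,1] 'ab' = {A}
  T[1,2] 'bb' = {X4}  orig:{}
  T[2,3] 'bc' = {A,S}
  T[0,2] 'abb' = ∅
  T[1,3] 'bbc' = {X4}  orig:{}
  T[0,3] 'abbc' = ∅

S ∉ T[0,3] ⇒ NO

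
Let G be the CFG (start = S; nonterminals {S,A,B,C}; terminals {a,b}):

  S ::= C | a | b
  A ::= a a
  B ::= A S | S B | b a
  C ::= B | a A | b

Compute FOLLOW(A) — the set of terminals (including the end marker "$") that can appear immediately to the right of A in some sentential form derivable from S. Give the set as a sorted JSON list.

Compute FIRST by fixpoint:
round 1:
  A via A→a a: +{a}
  B via B→A S: +{a}
  B via B→b a: +{b}
  C via C→B: +{a,b}
  S via S→C: +{a,b}
  S: {a,b}  A: {a}  B: {a,b}  C: {a,b}
round 2: (no change)
  S: {a,b}  A: {a}  B: {a,b}  C: {a,b}

FOLLOW iteration:
seed FOLLOW(S) with $
iter 1:
  B→A S: FOLLOW(A) ⊇ FIRST(S) = {a,b}; new: +{a,b}
  B→S B: FOLLOW(S) ⊇ FIRST(B) = {a,b}; new: +{a,b}
  S→C: FOLLOW(C) ⊇ FOLLOW(S) ⊇ {$,a,b}; new: +{$,a,b}
  S: {$,a,b}  A: {a,b}  B: {}  C: {$,a,b}
iter 2:
  C→B: FOLLOW(B) ⊇ FOLLOW(C) ⊇ {$,a,b}; new: +{$,a,b}
  C→a A: FOLLOW(A) ⊇ FOLLOW(C) ⊇ {$,a,b}; new: +{$}
  S: {$,a,b}  A: {$,a,b}  B: {$,a,b}  C: {$,a,b}
iter 3: (no change)
  S: {$,a,b}  A: {$,a,b}  B: {$,a,b}  C: {$,a,b}

FOLLOW(A) = ["$", "a", "b"]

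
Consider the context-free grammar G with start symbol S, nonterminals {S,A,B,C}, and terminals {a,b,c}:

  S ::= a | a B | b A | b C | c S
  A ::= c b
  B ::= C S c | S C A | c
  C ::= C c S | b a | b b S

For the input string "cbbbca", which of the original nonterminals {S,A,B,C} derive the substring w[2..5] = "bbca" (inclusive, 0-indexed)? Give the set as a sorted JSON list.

CNF form of G:
  S -> T0 S | T1 A | T1 C | T2 B | a
  A -> T0 T1
  B -> C X3 | S X4 | c
  C -> C X5 | T1 T2 | T1 X6
  T0 -> c
  T1 -> b
  T2 -> a
  X3 -> S T0
  X4 -> C A
  X5 -> T0 S
  X6 -> T1 S

CYK table (by increasing span) (cells [i..j] with 2 ≤ i ≤ j ≤ 5 only):
  T[2,2] 'b' = {T1}  orig:{}
  T[3,3] 'b' = {T1}  orig:{}
  T[4,4] 'c' = {B,T0}  orig:{B}
  T[5,5] 'a' = {S,T2}  orig:{S}
  T[2,3] 'bb' = ∅
  T[3,4] 'bc' = ∅
  T[4,5] 'ca' = {S,X5}  orig:{S}
  T[2,4] 'bbc' = ∅
  T[3,5] 'bca' = {X6}  orig:{}
  T[2,5] 'bbca' = {C}

Original NTs in T[2,5] deriving "bbca": ["C"]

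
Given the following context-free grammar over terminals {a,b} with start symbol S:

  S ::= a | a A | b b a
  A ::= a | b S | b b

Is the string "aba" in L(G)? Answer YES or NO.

CNF form of G:
  S -> T0 X2 | T1 A | a
  A -> T0 S | T0 T0 | a
  T0 -> b
  T1 -> a
  X2 -> T0 T1

CYK table (by increasing span):
  cell(0,0) a: {A,S,T1}  orig:{A,S}
  cell(1,1) b: {T0}  orig:{}
  cell(2,2) a: {A,S,T1}  orig:{A,S}
  cell(0,1) ab: ∅
  cell(1,2) ba: {A,X2}  orig:{A}
  cell(0,2) aba: {S}

S ∈ T[0,2] ⇒ YES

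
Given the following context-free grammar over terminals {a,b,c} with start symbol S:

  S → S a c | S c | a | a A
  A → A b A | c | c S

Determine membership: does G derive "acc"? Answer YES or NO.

Convert to CNF:
  S -> S T1 | S X4 | T2 A | a
  A -> A X3 | T1 S | c
  T0 -> b
  T1 -> c
  T2 -> a
  X3 -> T0 A
  X4 -> T2 T1

Fill CYK table bottom-up:
  cell(0,0) a: {S,T2}  orig:{S}
  cell(1,1) c: {A,T1}  orig:{A}
  cell(2,2) c: {A,T1}  orig:{A}
  cell(0,1) ac: {S,X4}  orig:{S}
  cell(1,2) cc: ∅
  cell(0,2) acc: {S}

S ∈ T[0,2] ⇒ YES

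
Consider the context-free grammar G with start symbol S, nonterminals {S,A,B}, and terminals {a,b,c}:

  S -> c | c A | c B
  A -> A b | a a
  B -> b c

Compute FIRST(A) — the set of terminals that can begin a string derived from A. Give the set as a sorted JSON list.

FIRST iteration:
[1]
  A via A→a a: +{a}
  B via B→b c: +{b}
  S via S→c: +{c}
  S: {c}  A: {a}  B: {b}
[2] (no change)
  S: {c}  A: {a}  B: {b}

FIRST(A) = ["a"]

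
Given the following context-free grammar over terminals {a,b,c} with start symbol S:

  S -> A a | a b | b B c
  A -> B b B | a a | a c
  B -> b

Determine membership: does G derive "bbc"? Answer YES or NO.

CNF form of G:
  S -> A T1 | T0 X4 | T1 T0
  A -> B X3 | T1 T1 | T1 T2
  B -> b
  T0 -> b
  T1 -> a
  T2 -> c
  X3 -> T0 B
  X4 -> B T2

Fill CYK table bottom-up:
  cell(0,0) b: {B,T0}  orig:{B}
  cell(1,1) b: {B,T0}  orig:{B}
  cell(2,2) c: {T2}  orig:{}
  cell(0,1) bb: {X3}  orig:{}
  cell(1,2) bc: {X4}  orig:{}
  cell(0,2) bbc: {S}

S ∈ T[0,2] ⇒ YES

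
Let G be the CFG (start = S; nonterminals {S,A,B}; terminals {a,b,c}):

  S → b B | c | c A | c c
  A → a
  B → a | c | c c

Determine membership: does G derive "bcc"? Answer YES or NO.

CNF form of G:
  S -> T0 A | T0 T0 | T1 B | c
  A -> a
  B -> T0 T0 | a | c
  T0 -> c
  T1 -> b

CYK table (by increasing span):
  [0..0]={T1}  "b"  orig:{}
  [1..1]={B,S,T0}  "c"  orig:{B,S}
  [2..2]={B,S,T0}  "c"  orig:{B,S}
  [0..1]={S}  "bc"
  [1..2]={B,S}  "cc"
  [0..2]={S}  "bcc"

S ∈ T[0,2] ⇒ YES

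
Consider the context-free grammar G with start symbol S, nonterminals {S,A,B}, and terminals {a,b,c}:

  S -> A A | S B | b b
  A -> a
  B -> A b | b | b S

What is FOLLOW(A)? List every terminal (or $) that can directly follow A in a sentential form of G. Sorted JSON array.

Compute FIRST by fixpoint:
pass 1:
  A via A→a: +{a}
  B via B→A b: +{a}
  B via B→b: +{b}
  S via S→A A: +{a}
  S via S→b b: +{b}
  FIRST[S]={a,b}  FIRST[A]={a}  FIRST[B]={a,b}
pass 2: (no change)
  FIRST[S]={a,b}  FIRST[A]={a}  FIRST[B]={a,b}

FOLLOW sets:
initialize: $ ∈ FOLLOW(S)
[1]
  B→A b: FOLLOW(A) ⊇ FIRST(b) = {b}; new: +{b}
  S→A A: FOLLOW(A) ⊇ FIRST(A) = {a}; new: +{a}
  S→A A: FOLLOW(A) ⊇ FOLLOW(S) ⊇ {$}; new: +{$}
  S→S B: FOLLOW(S) ⊇ FIRST(B) = {a,b}; new: +{a,b}
  S→S B: FOLLOW(B) ⊇ FOLLOW(S) ⊇ {$,a,b}; new: +{$,a,b}
  FOLLOW(S)={$,a,b}  FOLLOW(A)={$,a,b}  FOLLOW(B)={$,a,b}
[2] — fixpoint
  FOLLOW(S)={$,a,b}  FOLLOW(A)={$,a,b}  FOLLOW(B)={$,a,b}

FOLLOW(A) = ["$", "a", "b"]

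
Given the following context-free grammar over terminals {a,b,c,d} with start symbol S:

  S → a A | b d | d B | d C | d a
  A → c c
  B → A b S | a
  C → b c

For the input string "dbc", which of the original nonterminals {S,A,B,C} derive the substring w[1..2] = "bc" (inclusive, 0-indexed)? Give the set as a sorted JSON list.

Convert to CNF:
  S -> T1 T3 | T2 A | T3 B | T3 C | T3 T2
  A -> T0 T0
  B -> A X4 | a
  C -> T1 T0
  T0 -> c
  T1 -> b
  T2 -> a
  T3 -> d
  X4 -> T1 S

CYK table (by increasing span) — only the sub-triangle for w[1..2]:
  cell(1,1) b: {T1}  orig:{}
  cell(2,2) c: {T0}  orig:{}
  cell(1,2) bc: {C}

Original NTs in T[1,2] deriving "bc": ["C"]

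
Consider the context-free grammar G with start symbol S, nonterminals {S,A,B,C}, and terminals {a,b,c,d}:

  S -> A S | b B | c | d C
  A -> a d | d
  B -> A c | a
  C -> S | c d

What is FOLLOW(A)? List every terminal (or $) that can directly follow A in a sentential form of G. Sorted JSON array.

Compute FIRST by fixpoint:
[1]
  A via A→a d: +{a}
  A via A→d: +{d}
  B via B→A c: +{a,d}
  C via C→c d: +{c}
  S via S→A S: +{a,d}
  S via S→b B: +{b}
  S via S→c: +{c}
  S: {a,b,c,d}  A: {a,d}  B: {a,d}  C: {c}
[2]
  C via C→S: +{a,b,d}
  S: {a,b,c,d}  A: {a,d}  B: {a,d}  C: {a,b,c,d}
[3] (stable)
  S: {a,b,c,d}  A: {a,d}  B: {a,d}  C: {a,b,c,d}

Compute FOLLOW by fixpoint:
seed FOLLOW(S) with $
pass 1:
  B→A c: FOLLOW(A) ⊇ FIRST(c) = {c}; new: +{c}
  S→A S: FOLLOW(A) ⊇ FIRST(S) = {a,b,c,d}; new: +{a,b,d}
  S→b B: FOLLOW(B) ⊇ FOLLOW(S) ⊇ {$}; new: +{$}
  S→d C: FOLLOW(C) ⊇ FOLLOW(S) ⊇ {$}; new: +{$}
  FOLLOW[S]={$}  FOLLOW[A]={a,b,c,d}  FOLLOW[B]={$}  FOLLOW[C]={$}
pass 2: (no change)
  FOLLOW[S]={$}  FOLLOW[A]={a,b,c,d}  FOLLOW[B]={$}  FOLLOW[C]={$}

FOLLOW(A) = ["a", "b", "c", "d"]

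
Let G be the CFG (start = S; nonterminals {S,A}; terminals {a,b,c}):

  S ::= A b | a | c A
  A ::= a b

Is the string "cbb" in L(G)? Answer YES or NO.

CNF form of G:
  S -> A T1 | T2 A | a
  A -> T0 T1
  T0 -> a
  T1 -> b
  T2 -> c

CYK table (by increasing span):
  T[0,0] 'c' = {T2}  orig:{}
  T[1,1] 'b' = {T1}  orig:{}
  T[2,2] 'b' = {T1}  orig:{}
  T[0,1] 'cb' = ∅
  T[1,2] 'bb' = ∅
  T[0,2] 'cbb' = ∅

S ∉ T[0,2] ⇒ NO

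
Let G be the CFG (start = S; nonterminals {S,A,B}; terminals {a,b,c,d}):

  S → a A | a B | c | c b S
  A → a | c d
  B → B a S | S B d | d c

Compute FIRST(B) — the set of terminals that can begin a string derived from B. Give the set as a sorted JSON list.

Compute FIRST by fixpoint:
[1]
  A via A→a: +{a}
  A via A→c d: +{c}
  B via B→d c: +{d}
  S via S→a A: +{a}
  S via S→c: +{c}
  S: {a,c}  A: {a,c}  B: {d}
[2]
  B via B→S B d: +{a,c}
  S: {a,c}  A: {a,c}  B: {a,c,d}
[3] (no change)
  S: {a,c}  A: {a,c}  B: {a,c,d}

FIRST(B) = ["a", "c", "d"]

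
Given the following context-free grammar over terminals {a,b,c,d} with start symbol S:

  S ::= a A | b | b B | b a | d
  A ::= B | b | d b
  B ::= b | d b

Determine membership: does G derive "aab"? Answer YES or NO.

CNF form of G:
  S -> T1 B | T1 T2 | T2 A | b | d
  A -> T0 T1 | b
  B -> T0 T1 | b
  T0 -> d
  T1 -> b
  T2 -> a

Fill CYK table bottom-up:
  cell(0,0) a: {T2}  orig:{}
  cell(1,1) a: {T2}  orig:{}
  cell(2,2) b: {A,B,S,T1}  orig:{A,B,S}
  cell(0,1) aa: ∅
  cell(1,2) ab: {S}
  cell(0,2) aab: ∅

S ∉ T[0,2] ⇒ NO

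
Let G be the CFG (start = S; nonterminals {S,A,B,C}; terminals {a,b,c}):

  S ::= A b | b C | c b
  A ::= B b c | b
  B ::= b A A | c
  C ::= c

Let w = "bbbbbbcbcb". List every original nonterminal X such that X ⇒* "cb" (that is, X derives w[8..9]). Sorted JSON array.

Convert to CNF:
  S -> A T0 | T0 C | T1 T0
  A -> B X2 | b
  B -> T0 X3 | c
  C -> c
  T0 -> b
  T1 -> c
  X2 -> T0 T1
  X3 -> A A

Fill CYK table bottom-up, restricted to cells inside w[8..9]:
  T[8,8] 'c' = {B,C,T1}  orig:{B,C}
  T[9,9] 'b' = {A,T0}  orig:{A}
  T[8,9] 'cb' = {S}

Original NTs in T[8,9] deriving "cb": ["S"]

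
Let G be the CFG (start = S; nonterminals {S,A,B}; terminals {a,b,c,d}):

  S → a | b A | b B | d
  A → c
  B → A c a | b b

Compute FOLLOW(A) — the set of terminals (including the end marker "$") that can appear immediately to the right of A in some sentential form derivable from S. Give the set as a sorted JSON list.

Compute FIRST by fixpoint:
pass 1:
  A via A→c: +{c}
  B via B→A c a: +{c}
  B via B→b b: +{b}
  S via S→a: +{a}
  S via S→b A: +{b}
  S via S→d: +{d}
  S: {a,b,d}  A: {c}  B: {b,c}
pass 2: (stable)
  S: {a,b,d}  A: {c}  B: {b,c}

Compute FOLLOW by fixpoint:
initialize: $ ∈ FOLLOW(S)
pass 1:
  B→A c a: FOLLOW(A) ⊇ FIRST(c) = {c}; new: +{c}
  S→b A: FOLLOW(A) ⊇ FOLLOW(S) ⊇ {$}; new: +{$}
  S→b B: FOLLOW(B) ⊇ FOLLOW(S) ⊇ {$}; new: +{$}
  FOLLOW(S)={$}  FOLLOW(A)={$,c}  FOLLOW(B)={$}
pass 2: (no change)
  FOLLOW(S)={$}  FOLLOW(A)={$,c}  FOLLOW(B)={$}

FOLLOW(A) = ["$", "c"]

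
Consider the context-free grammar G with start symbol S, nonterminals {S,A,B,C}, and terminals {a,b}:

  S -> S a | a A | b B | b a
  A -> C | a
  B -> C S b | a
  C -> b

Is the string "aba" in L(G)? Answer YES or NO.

Convert to CNF:
  S -> S T1 | T0 B | T0 T1 | T1 A
  A -> a | b
  B -> C X2 | a
  C -> b
  T0 -> b
  T1 -> a
  X2 -> S T0

CYK table (by increasing span):
  [0..0]={A,B,T1}  "a"  orig:{A,B}
  [1..1]={A,C,T0}  "b"  orig:{A,C}
  [2..2]={A,B,T1}  "a"  orig:{A,B}
  [0..1]={S}  "ab"
  [1..2]={S}  "ba"
  [0..2]={S}  "aba"

S ∈ T[0,2] ⇒ YES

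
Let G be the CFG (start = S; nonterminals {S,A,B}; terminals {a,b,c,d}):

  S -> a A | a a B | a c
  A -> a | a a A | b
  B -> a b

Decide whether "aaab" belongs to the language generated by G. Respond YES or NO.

Convert to CNF:
  S -> T0 A | T0 T2 | T0 X4
  A -> T0 X3 | a | b
  B -> T0 T1
  T0 -> a
  T1 -> b
  T2 -> c
  X3 -> T0 A
  X4 -> T0 B

CYK table (by increasing span):
  T[0,0] 'a' = {A,T0}  orig:{A}
  T[1,1] 'a' = {A,T0}  orig:{A}
  T[2,2] 'a' = {A,T0}  orig:{A}
  T[3,3] 'b' = {A,T1}  orig:{A}
  T[0,1] 'aa' = {S,X3}  orig:{S}
  T[1,2] 'aa' = {S,X3}  orig:{S}
  T[2,3] 'ab' = {B,S,X3}  orig:{B,S}
  T[0,2] 'aaa' = {A}
  T[1,3] 'aab' = {A,X4}  orig:{A}
  T[0,3] 'aaab' = {S,X3}  orig:{S}

S ∈ T[0,3] ⇒ YES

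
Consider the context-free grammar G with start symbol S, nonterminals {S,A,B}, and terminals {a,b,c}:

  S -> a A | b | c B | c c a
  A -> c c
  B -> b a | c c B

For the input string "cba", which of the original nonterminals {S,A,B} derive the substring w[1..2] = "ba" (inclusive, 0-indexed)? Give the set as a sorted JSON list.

Convert to CNF:
  S -> T0 B | T0 X4 | T2 A | b
  A -> T0 T0
  B -> T0 X3 | T1 T2
  T0 -> c
  T1 -> b
  T2 -> a
  X3 -> T0 B
  X4 -> T0 T2

Fill CYK table bottom-up — only the sub-triangle for w[1..2]:
  [1..1]={S,T1}  "b"  orig:{S}
  [2..2]={T2}  "a"  orig:{}
  [1..2]={B}  "ba"

Original NTs in T[1,2] deriving "ba": ["B"]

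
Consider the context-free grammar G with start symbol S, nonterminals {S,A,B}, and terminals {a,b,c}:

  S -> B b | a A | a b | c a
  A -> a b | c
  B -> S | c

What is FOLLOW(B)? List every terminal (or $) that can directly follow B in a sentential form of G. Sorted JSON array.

FIRST iteration:
pass 1:
  A via A→a b: +{a}
  A via A→c: +{c}
  B via B→c: +{c}
  S via S→B b: +{c}
  S via S→a A: +{a}
  FIRST[S]={a,c}  FIRST[A]={a,c}  FIRST[B]={c}
pass 2:
  B via B→S: +{a}
  FIRST[S]={a,c}  FIRST[A]={a,c}  FIRST[B]={a,c}
pass 3: (stable)
  FIRST[S]={a,c}  FIRST[A]={a,c}  FIRST[B]={a,c}

Compute FOLLOW by fixpoint:
seed FOLLOW(S) with $
pass 1:
  S→B b: FOLLOW(B) ⊇ FIRST(b) = {b}; new: +{b}
  S→a A: FOLLOW(A) ⊇ FOLLOW(S) ⊇ {$}; new: +{$}
  S: {$}  A: {$}  B: {b}
pass 2:
  B→S: FOLLOW(S) ⊇ FOLLOW(B) ⊇ {b}; new: +{b}
  S→a A: FOLLOW(A) ⊇ FOLLOW(S) ⊇ {$,b}; new: +{b}
  S: {$,b}  A: {$,b}  B: {b}
pass 3: done
  S: {$,b}  A: {$,b}  B: {b}

FOLLOW(B) = ["b"]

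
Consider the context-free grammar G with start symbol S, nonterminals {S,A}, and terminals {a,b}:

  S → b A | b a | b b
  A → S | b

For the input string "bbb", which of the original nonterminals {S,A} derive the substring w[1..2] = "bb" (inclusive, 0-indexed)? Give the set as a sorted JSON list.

Convert to CNF:
  S -> T0 A | T0 T0 | T0 T1
  A -> T0 A | T0 T0 | T0 T1 | b
  T0 -> b
  T1 -> a

Fill CYK table bottom-up — only the sub-triangle for w[1..2]:
  cell(1,1) b: {A,T0}  orig:{A}
  cell(2,2) b: {A,T0}  orig:{A}
  cell(1,2) bb: {A,S}

Original NTs in T[1,2] deriving "bb": ["A", "S"]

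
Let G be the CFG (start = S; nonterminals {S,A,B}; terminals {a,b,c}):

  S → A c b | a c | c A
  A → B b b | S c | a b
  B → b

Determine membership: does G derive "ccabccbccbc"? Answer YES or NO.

Convert to CNF:
  S -> A X4 | T1 A | T2 T1
  A -> B X3 | S T1 | T2 T0
  B -> b
  T0 -> b
  T1 -> c
  T2 -> a
  X3 -> T0 T0
  X4 -> T1 T0

Fill CYK table bottom-up:
  [0..0]={T1}  "c"  orig:{}
  [1..1]={T1}  "c"  orig:{}
  [2..2]={T2}  "a"  orig:{}
  [3..3]={B,T0}  "b"  orig:{B}
  [4..4]={T1}  "c"  orig:{}
  [5..5]={T1}  "c"  orig:{}
  [6..6]={B,T0}  "b"  orig:{B}
  [7..7]={T1}  "c"  orig:{}
  [8..8]={T1}  "c"  orig:{}
  [9..9]={B,T0}  "b"  orig:{B}
  [10..10]={T1}  "c"  orig:{}
  [0..1]=∅  "cc"
  [1..2]=∅  "ca"
  [2..3]={A}  "ab"
  [3..4]=∅  "bc"
  [4..5]=∅  "cc"
  [5..6]={X4}  "cb"  orig:{}
  [6..7]=∅  "bc"
  [7..8]=∅  "cc"
  [8..9]={X4}  "cb"  orig:{}
  [9..10]=∅  "bc"
  [0..2]=∅  "cca"
  [1..3]={S}  "cab"
  [2..4]=∅  "abc"
  [3..5]=∅  "bcc"
  [4..6]=∅  "ccb"
  [5..7]=∅  "cbc"
  [6..8]=∅  "bcc"
  [7..9]=∅  "ccb"
  [8..10]=∅  "cbc"
  [0..3]=∅  "ccab"
  [1..4]={A}  "cabc"
  [2..5]=∅  "abcc"
  [3..6]=∅  "bccb"
  [4..7]=∅  "ccbc"
  [5..8]=∅  "cbcc"
  [6..9]=∅  "bccb"
  [7..10]=∅  "ccbc"
  [0..4]={S}  "ccabc"
  [1..5]=∅  "cabcc"
  [2..6]=∅  "abccb"
  [3..7]=∅  "bccbc"
  [4..8]=∅  "ccbcc"
  [5..9]=∅  "cbccb"
  [6..10]=∅  "bccbc"
  [0..5]={A}  "ccabcc"
  [1..6]={S}  "cabccb"
  [2..7]=∅  "abccbc"
  [3..8]=∅  "bccbcc"
  [4..9]=∅  "ccbccb"
  [5..10]=∅  "cbccbc"
  [0..6]=∅  "ccabccb"
  [1..7]={A}  "cabccbc"
  [2..8]=∅  "abccbcc"
  [3..9]=∅  "bccbccb"
  [4..10]=∅  "ccbccbc"
  [0..7]={S}  "ccabccbc"
  [1..8]=∅  "cabccbcc"
  [2..9]=∅  "abccbccb"
  [3..10]=∅  "bccbccbc"
  [0..8]={A}  "ccabccbcc"
  [1..9]={S}  "cabccbccb"
  [2..10]=∅  "abccbccbc"
  [0..9]=∅  "ccabccbccb"
  [1..10]={A}  "cabccbccbc"
  [0..10]={S}  "ccabccbccbc"

S ∈ T[0,10] ⇒ YES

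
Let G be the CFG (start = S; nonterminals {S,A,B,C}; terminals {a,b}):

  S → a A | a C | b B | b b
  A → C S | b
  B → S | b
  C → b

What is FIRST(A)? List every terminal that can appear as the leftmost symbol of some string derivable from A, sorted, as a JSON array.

FIRST sets, iterate to fixpoint:
round 1:
  A via A→b: +{b}
  B via B→b: +{b}
  C via C→b: +{b}
  S via S→a A: +{a}
  S via S→b B: +{b}
  FIRST[S]={a,b}  FIRST[A]={b}  FIRST[B]={b}  FIRST[C]={b}
round 2:
  B via B→S: +{a}
  FIRST[S]={a,b}  FIRST[A]={b}  FIRST[B]={a,b}  FIRST[C]={b}
round 3: done
  FIRST[S]={a,b}  FIRST[A]={b}  FIRST[B]={a,b}  FIRST[C]={b}

FIRST(A) = ["b"]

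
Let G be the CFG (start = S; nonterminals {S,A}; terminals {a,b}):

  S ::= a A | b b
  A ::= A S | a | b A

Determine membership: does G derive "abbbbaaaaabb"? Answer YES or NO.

CNF form of G:
  S -> T0 T0 | T1 A
  A -> A S | T0 A | a
  T0 -> b
  T1 -> a

CYK fill:
  T[0,0] 'a' = {A,T1}  orig:{A}
  T[1,1] 'b' = {T0}  orig:{}
  T[2,2] 'b' = {T0}  orig:{}
  T[3,3] 'b' = {T0}  orig:{}
  T[4,4] 'b' = {T0}  orig:{}
  T[5,5] 'a' = {A,T1}  orig:{A}
  T[6,6] 'a' = {A,T1}  orig:{A}
  T[7,7] 'a' = {A,T1}  orig:{A}
  T[8,8] 'a' = {A,T1}  orig:{A}
  T[9,9] 'a' = {A,T1}  orig:{A}
  T[10,10] 'b' = {T0}  orig:{}
  T[11,11] 'b' = {T0}  orig:{}
  T[0,1] 'ab' = ∅
  T[1,2] 'bb' = {S}
  T[2,3] 'bb' = {S}
  T[3,4] 'bb' = {S}
  T[4,5] 'ba' = {A}
  T[5,6] 'aa' = {S}
  T[6,7] 'aa' = {S}
  T[7,8] 'aa' = {S}
  T[8,9] 'aa' = {S}
  T[9,10] 'ab' = ∅
  T[10,11] 'bb' = {S}
  T[0,2] 'abb' = {A}
  T[1,3] 'bbb' = ∅
  T[2,4] 'bbb' = ∅
  T[3,5] 'bba' = {A}
  T[4,6] 'baa' = ∅
  T[5,7] 'aaa' = {A}
  T[6,8] 'aaa' = {A}
  T[7,9] 'aaa' = {A}
  T[8,10] 'aab' = ∅
  T[9,11] 'abb' = {A}
  T[0,3] 'abbb' = ∅
  T[1,4] 'bbbb' = ∅
  T[2,5] 'bbba' = {A}
  T[3,6] 'bbaa' = ∅
  T[4,7] 'baaa' = {A}
  T[5,8] 'aaaa' = {S}
  T[6,9] 'aaaa' = {S}
  T[7,10] 'aaab' = ∅
  T[8,11] 'aabb' = {S}
  T[0,4] 'abbbb' = {A}
  T[1,5] 'bbbba' = {A}
  T[2,6] 'bbbaa' = ∅
  T[3,7] 'bbaaa' = {A}
  T[4,8] 'baaaa' = ∅
  T[5,9] 'aaaaa' = {A}
  T[6,10] 'aaaab' = ∅
  T[7,11] 'aaabb' = {A}
  T[0,5] 'abbbba' = {S}
  T[1,6] 'bbbbaa' = ∅
  T[2,7] 'bbbaaa' = {A}
  T[3,8] 'bbaaaa' = ∅
  T[4,9] 'baaaaa' = {A}
  T[5,10] 'aaaaab' = ∅
  T[6,11] 'aaaabb' = {S}
  T[0,6] 'abbbbaa' = {A}
  T[1,7] 'bbbbaaa' = {A}
  T[2,8] 'bbbaaaa' = ∅
  T[3,9] 'bbaaaaa' = {A}
  T[4,10] 'baaaaab' = ∅
  T[5,11] 'aaaaabb' = {A}
  T[0,7] 'abbbbaaa' = {S}
  T[1,8] 'bbbbaaaa' = ∅
  T[2,9] 'bbbaaaaa' = {A}
  T[3,10] 'bbaaaaab' = ∅
  T[4,11] 'baaaaabb' = {A}
  T[0,8] 'abbbbaaaa' = {A}
  T[1,9] 'bbbbaaaaa' = {A}
  T[2,10] 'bbbaaaaab' = ∅
  T[3,11] 'bbaaaaabb' = {A}
  T[0,9] 'abbbbaaaaa' = {S}
  T[1,10] 'bbbbaaaaab' = ∅
  T[2,11] 'bbbaaaaabb' = {A}
  T[0,10] 'abbbbaaaaab' = ∅
  T[1,11] 'bbbbaaaaabb' = {A}
  T[0,11] 'abbbbaaaaabb' = {S}

S ∈ T[0,11] ⇒ YES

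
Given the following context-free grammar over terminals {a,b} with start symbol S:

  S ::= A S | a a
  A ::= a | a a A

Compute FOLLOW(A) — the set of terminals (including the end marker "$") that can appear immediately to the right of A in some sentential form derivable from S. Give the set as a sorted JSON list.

Compute FIRST by fixpoint:
[1]
  A via A→a: +{a}
  S via S→A S: +{a}
  FIRST(S)={a}  FIRST(A)={a}
[2] (no change)
  FIRST(S)={a}  FIRST(A)={a}

FOLLOW iteration:
initialize: $ ∈ FOLLOW(S)
[1]
  S→A S: FOLLOW(A) ⊇ FIRST(S) = {a}; new: +{a}
  S: {$}  A: {a}
[2] (no change)
  S: {$}  A: {a}

FOLLOW(A) = ["a"]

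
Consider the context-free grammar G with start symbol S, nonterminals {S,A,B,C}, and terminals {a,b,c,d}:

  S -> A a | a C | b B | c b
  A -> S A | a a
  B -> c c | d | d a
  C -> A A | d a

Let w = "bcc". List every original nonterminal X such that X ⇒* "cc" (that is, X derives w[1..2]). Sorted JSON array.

Convert to CNF:
  S -> A T0 | T0 C | T1 T3 | T3 B
  A -> S A | T0 T0
  B -> T1 T1 | T2 T0 | d
  C -> A A | T2 T0
  T0 -> a
  T1 -> c
  T2 -> d
  T3 -> b

Fill CYK table bottom-up — only the sub-triangle for w[1..2]:
  cell(1,1) c: {T1}  orig:{}
  cell(2,2) c: {T1}  orig:{}
  cell(1,2) cc: {B}

Original NTs in T[1,2] deriving "cc": ["B"]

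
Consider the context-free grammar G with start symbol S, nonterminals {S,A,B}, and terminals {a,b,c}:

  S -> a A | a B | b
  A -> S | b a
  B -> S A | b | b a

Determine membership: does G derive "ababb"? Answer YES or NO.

CNF form of G:
  S -> T0 A | T0 B | b
  A -> T0 A | T0 B | T1 T0 | b
  B -> S A | T1 T0 | b
  T0 -> a
  T1 -> b

CYK table (by increasing span):
  [0..0]={T0}  "a"  orig:{}
  [1..1]={A,B,S,T1}  "b"  orig:{A,B,S}
  [2..2]={T0}  "a"  orig:{}
  [3..3]={A,B,S,T1}  "b"  orig:{A,B,S}
  [4..4]={A,B,S,T1}  "b"  orig:{A,B,S}
  [0..1]={A,S}  "ab"
  [1..2]={A,B}  "ba"
  [2..3]={A,S}  "ab"
  [3..4]={B}  "bb"
  [0..2]={A,S}  "aba"
  [1..3]={B}  "bab"
  [2..4]={A,B,S}  "abb"
  [0..3]={A,B,S}  "abab"
  [1..4]={B}  "babb"
  [0..4]={A,B,S}  "ababb"

S ∈ T[0,4] ⇒ YES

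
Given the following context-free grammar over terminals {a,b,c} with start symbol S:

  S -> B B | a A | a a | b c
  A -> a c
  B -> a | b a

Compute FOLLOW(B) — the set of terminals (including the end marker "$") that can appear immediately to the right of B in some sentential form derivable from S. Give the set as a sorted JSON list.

Compute FIRST by fixpoint:
pass 1:
  A via A→a c: +{a}
  B via B→a: +{a}
  B via B→b a: +{b}
  S via S→B B: +{a,b}
  FIRST(S)={a,b}  FIRST(A)={a}  FIRST(B)={a,b}
pass 2: (stable)
  FIRST(S)={a,b}  FIRST(A)={a}  FIRST(B)={a,b}

FOLLOW sets:
seed FOLLOW(S) with $
iter 1:
  S→B B: FOLLOW(B) ⊇ FIRST(B) = {a,b}; new: +{a,b}
  S→B B: FOLLOW(B) ⊇ FOLLOW(S) ⊇ {$}; new: +{$}
  S→a A: FOLLOW(A) ⊇ FOLLOW(S) ⊇ {$}; new: +{$}
  S: {$}  A: {$}  B: {$,a,b}
iter 2: (no change)
  S: {$}  A: {$}  B: {$,a,b}

FOLLOW(B) = ["$", "a", "b"]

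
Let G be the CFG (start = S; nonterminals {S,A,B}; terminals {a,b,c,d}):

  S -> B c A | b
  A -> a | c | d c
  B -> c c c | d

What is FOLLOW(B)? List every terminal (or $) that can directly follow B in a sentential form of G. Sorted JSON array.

FIRST sets, iterate to fixpoint:
round 1:
  A via A→a: +{a}
  A via A→c: +{c}
  A via A→d c: +{d}
  B via B→c c c: +{c}
  B via B→d: +{d}
  S via S→B c A: +{c,d}
  S via S→b: +{b}
  FIRST(S)={b,c,d}  FIRST(A)={a,c,d}  FIRST(B)={c,d}
round 2: — fixpoint
  FIRST(S)={b,c,d}  FIRST(A)={a,c,d}  FIRST(B)={c,d}

Compute FOLLOW by fixpoint:
FOLLOW(S) := {$}
round 1:
  S→B c A: FOLLOW(B) ⊇ FIRST(c) = {c}; new: +{c}
  S→B c A: FOLLOW(A) ⊇ FOLLOW(S) ⊇ {$}; new: +{$}
  FOLLOW[S]={$}  FOLLOW[A]={$}  FOLLOW[B]={c}
round 2: (no change)
  FOLLOW[S]={$}  FOLLOW[A]={$}  FOLLOW[B]={c}

FOLLOW(B) = ["c"]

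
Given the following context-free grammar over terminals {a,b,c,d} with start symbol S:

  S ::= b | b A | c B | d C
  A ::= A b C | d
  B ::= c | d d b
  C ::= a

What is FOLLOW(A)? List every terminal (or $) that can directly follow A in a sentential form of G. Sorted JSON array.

Compute FIRST by fixpoint:
iter 1:
  A via A→d: +{d}
  B via B→c: +{c}
  B via B→d d b: +{d}
  C via C→a: +{a}
  S via S→b: +{b}
  S via S→c B: +{c}
  S via S→d C: +{d}
  FIRST(S)={b,c,d}  FIRST(A)={d}  FIRST(B)={c,d}  FIRST(C)={a}
iter 2: — fixpoint
  FIRST(S)={b,c,d}  FIRST(A)={d}  FIRST(B)={c,d}  FIRST(C)={a}

FOLLOW iteration:
seed FOLLOW(S) with $
iter 1:
  A→A b C: FOLLOW(A) ⊇ FIRST(b) = {b}; new: +{b}
  A→A b C: FOLLOW(C) ⊇ FOLLOW(A) ⊇ {b}; new: +{b}
  S→b A: FOLLOW(A) ⊇ FOLLOW(S) ⊇ {$}; new: +{$}
  S→c B: FOLLOW(B) ⊇ FOLLOW(S) ⊇ {$}; new: +{$}
  S→d C: FOLLOW(C) ⊇ FOLLOW(S) ⊇ {$}; new: +{$}
  FOLLOW[S]={$}  FOLLOW[A]={$,b}  FOLLOW[B]={$}  FOLLOW[C]={$,b}
iter 2: — fixpoint
  FOLLOW[S]={$}  FOLLOW[A]={$,b}  FOLLOW[B]={$}  FOLLOW[C]={$,b}

FOLLOW(A) = ["$", "b"]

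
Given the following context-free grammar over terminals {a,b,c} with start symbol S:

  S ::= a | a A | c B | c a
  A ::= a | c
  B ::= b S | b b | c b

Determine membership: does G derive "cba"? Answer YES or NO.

Convert to CNF:
  S -> T1 B | T1 T2 | T2 A | a
  A -> a | c
  B -> T0 S | T0 T0 | T1 T0
  T0 -> b
  T1 -> c
  T2 -> a

CYK fill:
  cell(0,0) c: {A,T1}  orig:{A}
  cell(1,1) b: {T0}  orig:{}
  cell(2,2) a: {A,S,T2}  orig:{A,S}
  cell(0,1) cb: {B}
  cell(1,2) ba: {B}
  cell(0,2) cba: {S}

S ∈ T[0,2] ⇒ YES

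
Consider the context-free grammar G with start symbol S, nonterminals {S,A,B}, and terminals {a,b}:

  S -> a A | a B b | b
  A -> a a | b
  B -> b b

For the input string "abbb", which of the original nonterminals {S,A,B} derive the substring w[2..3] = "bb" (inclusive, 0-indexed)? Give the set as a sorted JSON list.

CNF form of G:
  S -> T0 A | T0 X2 | b
  A -> T0 T0 | b
  B -> T1 T1
  T0 -> a
  T1 -> b
  X2 -> B T1

CYK fill, restricted to cells inside w[2..3]:
  [2..2]={A,S,T1}  "b"  orig:{A,S}
  [3..3]={A,S,T1}  "b"  orig:{A,S}
  [2..3]={B}  "bb"

Original NTs in T[2,3] deriving "bb": ["B"]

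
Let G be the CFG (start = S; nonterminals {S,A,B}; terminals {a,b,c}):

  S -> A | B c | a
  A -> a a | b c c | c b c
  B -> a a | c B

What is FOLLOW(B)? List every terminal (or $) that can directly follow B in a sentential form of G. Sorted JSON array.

FIRST sets, iterate to fixpoint:
round 1:
  A via A→a a: +{a}
  A via A→b c c: +{b}
  A via A→c b c: +{c}
  B via B→a a: +{a}
  B via B→c B: +{c}
  S via S→A: +{a,b,c}
  FIRST(S)={a,b,c}  FIRST(A)={a,b,c}  FIRST(B)={a,c}
round 2: (no change)
  FIRST(S)={a,b,c}  FIRST(A)={a,b,c}  FIRST(B)={a,c}

FOLLOW sets:
initialize: $ ∈ FOLLOW(S)
[1]
  S→A: FOLLOW(A) ⊇ FOLLOW(S) ⊇ {$}; new: +{$}
  S→B c: FOLLOW(B) ⊇ FIRST(c) = {c}; new: +{c}
  FOLLOW[S]={$}  FOLLOW[A]={$}  FOLLOW[B]={c}
[2] (no change)
  FOLLOW[S]={$}  FOLLOW[A]={$}  FOLLOW[B]={c}

FOLLOW(B) = ["c"]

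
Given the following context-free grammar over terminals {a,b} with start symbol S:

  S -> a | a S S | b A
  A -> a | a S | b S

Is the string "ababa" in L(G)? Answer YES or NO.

CNF form of G:
  S -> T0 X2 | T1 A | a
  A -> T0 S | T1 S | a
  T0 -> a
  T1 -> b
  X2 -> S S

Fill CYK table bottom-up:
  [0..0]={A,S,T0}  "a"  orig:{A,S}
  [1..1]={T1}  "b"  orig:{}
  [2..2]={A,S,T0}  "a"  orig:{A,S}
  [3..3]={T1}  "b"  orig:{}
  [4..4]={A,S,T0}  "a"  orig:{A,S}
  [0..1]=∅  "ab"
  [1..2]={A,S}  "ba"
  [2..3]=∅  "ab"
  [3..4]={A,S}  "ba"
  [0..2]={A,X2}  "aba"  orig:{A}
  [1..3]=∅  "bab"
  [2..4]={A,X2}  "aba"  orig:{A}
  [0..3]=∅  "abab"
  [1..4]={S,X2}  "baba"  orig:{S}
  [0..4]={A,S,X2}  "ababa"  orig:{A,S}

S ∈ T[0,4] ⇒ YES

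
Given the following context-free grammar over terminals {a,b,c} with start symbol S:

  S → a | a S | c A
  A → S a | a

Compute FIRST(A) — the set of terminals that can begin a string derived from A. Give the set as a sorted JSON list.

Compute FIRST by fixpoint:
[1]
  A via A→a: +{a}
  S via S→a: +{a}
  S via S→c A: +{c}
  FIRST[S]={a,c}  FIRST[A]={a}
[2]
  A via A→S a: +{c}
  FIRST[S]={a,c}  FIRST[A]={a,c}
[3] — fixpoint
  FIRST[S]={a,c}  FIRST[A]={a,c}

FIRST(A) = ["a", "c"]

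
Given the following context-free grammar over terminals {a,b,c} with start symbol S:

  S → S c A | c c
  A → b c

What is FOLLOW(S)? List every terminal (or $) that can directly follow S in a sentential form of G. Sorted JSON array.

FIRST iteration:
iter 1:
  A via A→b c: +{b}
  S via S→c c: +{c}
  FIRST[S]={c}  FIRST[A]={b}
iter 2: — fixpoint
  FIRST[S]={c}  FIRST[A]={b}

Compute FOLLOW by fixpoint:
seed FOLLOW(S) with $
round 1:
  S→S c A: FOLLOW(S) ⊇ FIRST(c) = {c}; new: +{c}
  S→S c A: FOLLOW(A) ⊇ FOLLOW(S) ⊇ {$,c}; new: +{$,c}
  FOLLOW[S]={$,c}  FOLLOW[A]={$,c}
round 2: done
  FOLLOW[S]={$,c}  FOLLOW[A]={$,c}

FOLLOW(S) = ["$", "c"]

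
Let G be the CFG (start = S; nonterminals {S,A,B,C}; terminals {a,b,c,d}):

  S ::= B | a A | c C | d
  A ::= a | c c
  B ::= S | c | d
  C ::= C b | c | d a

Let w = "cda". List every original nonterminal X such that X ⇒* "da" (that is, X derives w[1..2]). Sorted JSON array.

CNF form of G:
  S -> T0 C | T1 A | c | d
  A -> T0 T0 | a
  B -> T0 C | T1 A | c | d
  C -> C T2 | T3 T1 | c
  T0 -> c
  T1 -> a
  T2 -> b
  T3 -> d

CYK fill, restricted to cells inside w[1..2]:
  T[1,1] 'd' = {B,S,T3}  orig:{B,S}
  T[2,2] 'a' = {A,T1}  orig:{A}
  T[1,2] 'da' = {C}

Original NTs in T[1,2] deriving "da": ["C"]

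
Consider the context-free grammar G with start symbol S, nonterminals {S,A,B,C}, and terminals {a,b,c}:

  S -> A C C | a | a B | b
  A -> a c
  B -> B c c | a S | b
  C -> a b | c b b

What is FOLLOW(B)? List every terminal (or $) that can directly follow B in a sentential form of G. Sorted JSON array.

FIRST sets, iterate to fixpoint:
iter 1:
  A via A→a c: +{a}
  B via B→a S: +{a}
  B via B→b: +{b}
  C via C→a b: +{a}
  C via C→c b b: +{c}
  S via S→A C C: +{a}
  S via S→b: +{b}
  FIRST(S)={a,b}  FIRST(A)={a}  FIRST(B)={a,b}  FIRST(C)={a,c}
iter 2: (no change)
  FIRST(S)={a,b}  FIRST(A)={a}  FIRST(B)={a,b}  FIRST(C)={a,c}

FOLLOW sets:
initialize: $ ∈ FOLLOW(S)
[1]
  B→B c c: FOLLOW(B) ⊇ FIRST(c) = {c}; new: +{c}
  B→a S: FOLLOW(S) ⊇ FOLLOW(B) ⊇ {c}; new: +{c}
  S→A C C: FOLLOW(A) ⊇ FIRST(C) = {a,c}; new: +{a,c}
  S→A C C: FOLLOW(C) ⊇ FIRST(C) = {a,c}; new: +{a,c}
  S→A C C: FOLLOW(C) ⊇ FOLLOW(S) ⊇ {$,c}; new: +{$}
  S→a B: FOLLOW(B) ⊇ FOLLOW(S) ⊇ {$,c}; new: +{$}
  S: {$,c}  A: {a,c}  B: {$,c}  C: {$,a,c}
[2] done
  S: {$,c}  A: {a,c}  B: {$,c}  C: {$,a,c}

FOLLOW(B) = ["$", "c"]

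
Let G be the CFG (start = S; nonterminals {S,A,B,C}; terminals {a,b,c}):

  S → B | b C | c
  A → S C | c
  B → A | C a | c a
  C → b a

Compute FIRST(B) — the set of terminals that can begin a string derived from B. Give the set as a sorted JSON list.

FIRST sets, iterate to fixpoint:
iter 1:
  A via A→c: +{c}
  B via B→A: +{c}
  C via C→b a: +{b}
  S via S→B: +{c}
  S via S→b C: +{b}
  FIRST[S]={b,c}  FIRST[A]={c}  FIRST[B]={c}  FIRST[C]={b}
iter 2:
  A via A→S C: +{b}
  B via B→A: +{b}
  FIRST[S]={b,c}  FIRST[A]={b,c}  FIRST[B]={b,c}  FIRST[C]={b}
iter 3: — fixpoint
  FIRST[S]={b,c}  FIRST[A]={b,c}  FIRST[B]={b,c}  FIRST[C]={b}

FIRST(B) = ["b", "c"]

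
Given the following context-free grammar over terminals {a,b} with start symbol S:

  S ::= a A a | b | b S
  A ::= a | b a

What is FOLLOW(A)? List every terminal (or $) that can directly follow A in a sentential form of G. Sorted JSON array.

FIRST iteration:
pass 1:
  A via A→a: +{a}
  A via A→b a: +{b}
  S via S→a A a: +{a}
  S via S→b: +{b}
  FIRST[S]={a,b}  FIRST[A]={a,b}
pass 2: done
  FIRST[S]={a,b}  FIRST[A]={a,b}

FOLLOW sets:
FOLLOW(S) := {$}
pass 1:
  S→a A a: FOLLOW(A) ⊇ FIRST(a) = {a}; new: +{a}
  FOLLOW[S]={$}  FOLLOW[A]={a}
pass 2: (stable)
  FOLLOW[S]={$}  FOLLOW[A]={a}

FOLLOW(A) = ["a"]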